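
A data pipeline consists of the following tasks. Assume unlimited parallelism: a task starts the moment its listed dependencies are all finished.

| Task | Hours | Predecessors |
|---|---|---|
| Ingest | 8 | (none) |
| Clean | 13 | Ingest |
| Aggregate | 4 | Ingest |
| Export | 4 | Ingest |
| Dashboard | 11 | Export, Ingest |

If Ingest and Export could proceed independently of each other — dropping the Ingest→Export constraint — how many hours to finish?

21

Before: longest chain Ingest→Export→Dashboard = 8+4+11 = 23, finish 23.
Without Ingest→Export, Export's earliest start moves from 8 to 0.
New critical path: Ingest→Clean = 8+13 = 21 ⇒ 21 hours.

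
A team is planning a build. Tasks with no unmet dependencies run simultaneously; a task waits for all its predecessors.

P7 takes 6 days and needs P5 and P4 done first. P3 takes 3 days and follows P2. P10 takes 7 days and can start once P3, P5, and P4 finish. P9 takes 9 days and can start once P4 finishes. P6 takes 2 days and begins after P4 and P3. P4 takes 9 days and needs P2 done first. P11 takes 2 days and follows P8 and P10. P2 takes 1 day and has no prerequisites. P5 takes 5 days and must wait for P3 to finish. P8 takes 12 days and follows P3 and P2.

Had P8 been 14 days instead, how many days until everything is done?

20

Critical path before the change: P2→P4→P9 = 1+9+9 = 19 giving 19 days.
P8 has 1 day of float (longest path through it is 18).
The binding chain switches to P2→P3→P8→P11 = 1+3+14+2 = 20; finish 20 days.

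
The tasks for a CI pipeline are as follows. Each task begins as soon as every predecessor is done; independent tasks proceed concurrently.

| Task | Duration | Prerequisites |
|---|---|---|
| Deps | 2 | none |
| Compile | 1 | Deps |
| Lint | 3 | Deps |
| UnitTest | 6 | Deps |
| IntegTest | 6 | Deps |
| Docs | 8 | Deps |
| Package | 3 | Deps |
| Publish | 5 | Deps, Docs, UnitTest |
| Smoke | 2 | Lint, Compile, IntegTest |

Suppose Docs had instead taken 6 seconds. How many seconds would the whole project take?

The binding path is Deps→Docs→Publish = 2+8+5 = 15; finish at 15 seconds.
Docs lies on that path, so at 6 seconds the path becomes 13 seconds.
The binding chain switches to Deps→UnitTest→Publish = 2+6+5 = 13; finish 13 seconds.

13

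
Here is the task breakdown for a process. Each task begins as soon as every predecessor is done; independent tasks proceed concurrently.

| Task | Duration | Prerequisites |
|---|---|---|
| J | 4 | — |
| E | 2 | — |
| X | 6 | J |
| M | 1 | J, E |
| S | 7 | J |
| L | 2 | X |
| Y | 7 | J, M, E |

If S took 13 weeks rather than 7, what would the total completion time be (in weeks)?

17

Critical path before the change: J→X→L = 4+6+2 = 12 giving 12 weeks.
The longest path through S is only 11 weeks, so S has float 1.
New critical path: J→S = 4+13 = 17 ⇒ 17 weeks.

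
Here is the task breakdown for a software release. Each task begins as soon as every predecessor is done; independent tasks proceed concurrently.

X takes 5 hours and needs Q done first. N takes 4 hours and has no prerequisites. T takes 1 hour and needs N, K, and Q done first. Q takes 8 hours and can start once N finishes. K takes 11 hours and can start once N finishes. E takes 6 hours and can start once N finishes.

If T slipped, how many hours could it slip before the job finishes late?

1

The longest chain is N→Q→X = 4+8+5 = 17; overall finish 17 hours.
T finishes as early as 16 and must finish by 17.
Slack of T = 16 − 15 = 1 hour.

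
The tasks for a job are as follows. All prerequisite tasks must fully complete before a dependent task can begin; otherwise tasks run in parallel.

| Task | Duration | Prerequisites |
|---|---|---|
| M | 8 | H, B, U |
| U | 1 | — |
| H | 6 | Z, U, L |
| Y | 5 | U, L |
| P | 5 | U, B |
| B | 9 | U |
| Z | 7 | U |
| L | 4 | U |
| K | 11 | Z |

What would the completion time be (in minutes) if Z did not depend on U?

Before: longest chain U→Z→H→M = 1+7+6+8 = 22, finish 22.
Without U→Z, Z's earliest start moves from 1 to 0.
New critical path: Z→H→M = 7+6+8 = 21 ⇒ 21 minutes.

21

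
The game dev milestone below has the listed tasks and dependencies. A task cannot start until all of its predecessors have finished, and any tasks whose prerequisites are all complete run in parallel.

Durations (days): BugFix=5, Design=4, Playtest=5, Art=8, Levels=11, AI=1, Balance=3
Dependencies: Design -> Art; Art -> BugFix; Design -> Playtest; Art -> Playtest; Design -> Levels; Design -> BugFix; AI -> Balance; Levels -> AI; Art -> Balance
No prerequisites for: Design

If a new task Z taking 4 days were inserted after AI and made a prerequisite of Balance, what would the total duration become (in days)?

23

Originally the schedule takes 19 days.
With Z inserted, Balance now waits for max(Art, AI, Z).
New critical path: Design→Levels→AI→Z→Balance = 4+11+1+4+3 = 23 ⇒ 23 days.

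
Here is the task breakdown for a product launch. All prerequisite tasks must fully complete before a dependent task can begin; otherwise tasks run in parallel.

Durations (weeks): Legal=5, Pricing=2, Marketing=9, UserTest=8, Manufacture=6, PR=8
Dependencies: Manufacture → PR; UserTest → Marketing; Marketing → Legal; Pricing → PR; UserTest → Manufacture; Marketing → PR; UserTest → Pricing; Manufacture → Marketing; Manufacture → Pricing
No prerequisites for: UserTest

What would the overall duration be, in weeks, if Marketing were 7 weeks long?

29

The binding path is UserTest→Manufacture→Marketing→PR = 8+6+9+8 = 31; finish at 31 weeks.
Since Marketing is critical, the -2 change carries straight to that chain (now 29 weeks).
The critical path is still UserTest→Manufacture→Marketing→PR; finish is now 29 weeks.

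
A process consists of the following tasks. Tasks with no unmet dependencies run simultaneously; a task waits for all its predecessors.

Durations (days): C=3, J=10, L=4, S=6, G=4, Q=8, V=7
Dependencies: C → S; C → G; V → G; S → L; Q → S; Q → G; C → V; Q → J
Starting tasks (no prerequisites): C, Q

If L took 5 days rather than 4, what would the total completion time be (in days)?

Actual critical path: Q→S→L = 8+6+4 = 18 ⇒ 18 days.
Since L is critical, the +1 change carries straight to that chain (now 19 days).
That remains the longest chain; total 19 days.

19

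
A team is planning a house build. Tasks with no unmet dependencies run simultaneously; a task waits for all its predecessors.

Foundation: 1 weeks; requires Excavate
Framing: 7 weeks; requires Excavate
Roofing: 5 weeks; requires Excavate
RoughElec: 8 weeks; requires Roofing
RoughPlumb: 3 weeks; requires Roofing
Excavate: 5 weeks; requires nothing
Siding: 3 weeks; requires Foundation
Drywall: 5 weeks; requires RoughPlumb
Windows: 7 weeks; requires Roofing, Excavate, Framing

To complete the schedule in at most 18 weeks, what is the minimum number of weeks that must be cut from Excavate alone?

1

Current finish: 19 weeks; target: 18.
Excavate is on every critical path, so each week cut from Excavate cuts the finish by one (this holds down to a finish of 15).
Need 19 − 18 = 1 week off Excavate → Excavate becomes 4 weeks, finish becomes 18.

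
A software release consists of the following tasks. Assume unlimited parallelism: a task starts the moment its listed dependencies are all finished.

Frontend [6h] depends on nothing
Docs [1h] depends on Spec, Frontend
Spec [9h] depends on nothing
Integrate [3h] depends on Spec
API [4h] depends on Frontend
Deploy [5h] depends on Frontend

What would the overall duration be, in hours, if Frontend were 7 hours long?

Baseline: Spec→Integrate = 9+3 = 12 → 12 hours.
Frontend has 1 hour of float (longest path through it is 11).
The critical path is still Spec→Integrate; finish is now 12 hours.

12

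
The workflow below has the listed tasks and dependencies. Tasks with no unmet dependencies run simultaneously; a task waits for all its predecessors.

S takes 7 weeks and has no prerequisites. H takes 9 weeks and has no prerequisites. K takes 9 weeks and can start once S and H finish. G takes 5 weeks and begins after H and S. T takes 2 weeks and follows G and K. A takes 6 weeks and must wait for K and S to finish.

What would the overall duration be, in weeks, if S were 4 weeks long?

Baseline: H→K→A = 9+9+6 = 24 → 24 weeks.
S has 2 weeks of float (longest path through it is 22).
No other chain overtakes it, so the finish is 24 weeks.

24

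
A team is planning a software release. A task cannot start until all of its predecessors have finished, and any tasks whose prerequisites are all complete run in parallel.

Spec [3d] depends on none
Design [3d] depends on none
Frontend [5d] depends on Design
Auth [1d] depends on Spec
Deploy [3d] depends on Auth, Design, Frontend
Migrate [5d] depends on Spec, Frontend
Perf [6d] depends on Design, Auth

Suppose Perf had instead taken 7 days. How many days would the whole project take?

13

Baseline: Design→Frontend→Migrate = 3+5+5 = 13 → 13 days.
The longest path through Perf is only 10 days, so Perf has float 3.
No other chain overtakes it, so the finish is 13 days.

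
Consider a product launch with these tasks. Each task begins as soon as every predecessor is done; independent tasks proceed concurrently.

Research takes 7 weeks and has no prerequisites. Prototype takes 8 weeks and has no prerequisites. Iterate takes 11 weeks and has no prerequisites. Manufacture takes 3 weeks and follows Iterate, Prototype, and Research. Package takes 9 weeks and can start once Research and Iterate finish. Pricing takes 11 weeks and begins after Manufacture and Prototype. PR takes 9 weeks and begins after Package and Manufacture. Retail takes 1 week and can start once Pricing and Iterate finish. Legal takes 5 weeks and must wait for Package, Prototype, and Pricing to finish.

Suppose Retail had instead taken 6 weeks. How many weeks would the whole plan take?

As given, the longest chain is Iterate→Manufacture→Pricing→Legal = 11+3+11+5 = 30, so the finish is 30 weeks.
Retail is off the critical path — its longest chain is 26 weeks, giving 4 of slack.
The binding chain switches to Iterate→Manufacture→Pricing→Retail = 11+3+11+6 = 31; finish 31 weeks.

31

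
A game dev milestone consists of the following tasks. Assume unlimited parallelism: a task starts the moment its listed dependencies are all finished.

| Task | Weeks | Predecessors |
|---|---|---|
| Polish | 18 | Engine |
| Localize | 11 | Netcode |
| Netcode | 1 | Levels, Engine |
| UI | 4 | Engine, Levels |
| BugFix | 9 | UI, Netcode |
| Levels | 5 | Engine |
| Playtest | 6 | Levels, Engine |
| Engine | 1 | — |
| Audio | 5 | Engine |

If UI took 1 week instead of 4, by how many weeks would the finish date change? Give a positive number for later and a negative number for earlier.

As given, the longest chain is Engine→Levels→UI→BugFix = 1+5+4+9 = 19, so the finish is 19 weeks.
Since UI is critical, the -3 change carries straight to that chain (now 16 weeks).
The binding chain switches to Engine→Polish = 1+18 = 19; finish 19 weeks.
Change in finish: 19 − 19 = +0 weeks.

0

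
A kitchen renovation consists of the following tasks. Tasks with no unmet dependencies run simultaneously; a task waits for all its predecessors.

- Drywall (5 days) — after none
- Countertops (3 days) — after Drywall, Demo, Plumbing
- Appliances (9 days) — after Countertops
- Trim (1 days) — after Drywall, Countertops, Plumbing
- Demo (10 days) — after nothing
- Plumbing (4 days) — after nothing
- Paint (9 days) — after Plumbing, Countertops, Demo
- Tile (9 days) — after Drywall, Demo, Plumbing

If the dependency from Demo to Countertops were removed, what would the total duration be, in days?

19

Before: longest chain Demo→Countertops→Paint = 10+3+9 = 22, finish 22.
Without Demo→Countertops, Countertops's earliest start moves from 10 to 5.
The longest chain is now Demo→Paint = 10+9 = 19, so the job takes 19 days.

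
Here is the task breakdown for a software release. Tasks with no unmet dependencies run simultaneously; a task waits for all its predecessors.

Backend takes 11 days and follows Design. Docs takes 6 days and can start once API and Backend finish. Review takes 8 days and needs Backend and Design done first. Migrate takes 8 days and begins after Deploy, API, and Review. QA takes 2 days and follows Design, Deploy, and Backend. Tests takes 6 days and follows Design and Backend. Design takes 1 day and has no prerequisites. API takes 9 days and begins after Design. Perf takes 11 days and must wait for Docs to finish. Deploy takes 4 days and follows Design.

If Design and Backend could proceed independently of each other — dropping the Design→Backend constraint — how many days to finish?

28

Before: longest chain Design→Backend→Docs→Perf = 1+11+6+11 = 29, finish 29.
Without Design→Backend, Backend's earliest start moves from 1 to 0.
The longest chain is now Backend→Docs→Perf = 11+6+11 = 28, so the project takes 28 days.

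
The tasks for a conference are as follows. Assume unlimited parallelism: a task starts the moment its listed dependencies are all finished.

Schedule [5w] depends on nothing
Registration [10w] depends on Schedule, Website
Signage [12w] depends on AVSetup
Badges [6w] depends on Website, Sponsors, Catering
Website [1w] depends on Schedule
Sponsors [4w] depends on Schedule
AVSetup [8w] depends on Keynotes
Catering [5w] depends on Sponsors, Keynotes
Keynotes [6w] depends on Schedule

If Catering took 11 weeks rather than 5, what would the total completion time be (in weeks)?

As given, the longest chain is Schedule→Keynotes→AVSetup→Signage = 5+6+8+12 = 31, so the finish is 31 weeks.
Catering is off the critical path — its longest chain is 22 weeks, giving 9 of slack.
The critical path is still Schedule→Keynotes→AVSetup→Signage; finish is now 31 weeks.

31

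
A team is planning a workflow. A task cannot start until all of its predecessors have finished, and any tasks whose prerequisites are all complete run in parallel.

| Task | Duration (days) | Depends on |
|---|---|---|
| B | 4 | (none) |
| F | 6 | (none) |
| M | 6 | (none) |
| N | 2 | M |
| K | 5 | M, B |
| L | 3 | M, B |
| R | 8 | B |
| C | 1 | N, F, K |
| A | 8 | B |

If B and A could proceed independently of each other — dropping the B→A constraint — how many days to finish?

With the dependency in place, B→R = 4+8 = 12 sets the finish at 12 days.
Without B→A, A's earliest start moves from 4 to 0.
New critical path: B→R = 4+8 = 12 ⇒ 12 days.

12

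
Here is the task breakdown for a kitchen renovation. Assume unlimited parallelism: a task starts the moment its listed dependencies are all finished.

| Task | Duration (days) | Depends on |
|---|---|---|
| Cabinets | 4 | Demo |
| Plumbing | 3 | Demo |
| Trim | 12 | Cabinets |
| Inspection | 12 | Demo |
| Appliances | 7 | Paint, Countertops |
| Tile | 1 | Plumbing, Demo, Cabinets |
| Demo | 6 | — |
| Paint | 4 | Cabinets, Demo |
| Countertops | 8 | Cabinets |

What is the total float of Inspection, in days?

Demo→Cabinets→Countertops→Appliances = 6+4+8+7 = 25 sets the makespan at 25 days.
The longest chain containing Inspection totals 18 days.
Float = 25 − 18 = 7.

7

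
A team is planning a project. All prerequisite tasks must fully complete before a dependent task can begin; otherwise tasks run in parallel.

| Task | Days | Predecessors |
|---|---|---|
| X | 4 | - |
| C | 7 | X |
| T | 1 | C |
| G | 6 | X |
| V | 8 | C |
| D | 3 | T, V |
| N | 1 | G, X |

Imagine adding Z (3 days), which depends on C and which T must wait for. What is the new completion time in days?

Originally the schedule takes 22 days.
With Z inserted, T now waits for max(C, Z).
New critical path: X→C→V→D = 4+7+8+3 = 22 ⇒ 22 days.

22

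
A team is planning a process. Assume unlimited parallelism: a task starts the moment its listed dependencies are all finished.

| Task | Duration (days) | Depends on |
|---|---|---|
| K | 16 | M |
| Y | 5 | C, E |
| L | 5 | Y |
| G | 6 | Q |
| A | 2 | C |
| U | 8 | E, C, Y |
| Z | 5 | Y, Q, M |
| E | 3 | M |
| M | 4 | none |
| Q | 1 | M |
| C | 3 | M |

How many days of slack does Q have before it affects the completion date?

9

Critical path: M→C→Y→U = 4+3+5+8 = 20, so the finish is 20 days.
Longest path through Q: 11 days (earliest finish 5, latest finish 14).
Slack of Q = 13 − 4 = 9 days.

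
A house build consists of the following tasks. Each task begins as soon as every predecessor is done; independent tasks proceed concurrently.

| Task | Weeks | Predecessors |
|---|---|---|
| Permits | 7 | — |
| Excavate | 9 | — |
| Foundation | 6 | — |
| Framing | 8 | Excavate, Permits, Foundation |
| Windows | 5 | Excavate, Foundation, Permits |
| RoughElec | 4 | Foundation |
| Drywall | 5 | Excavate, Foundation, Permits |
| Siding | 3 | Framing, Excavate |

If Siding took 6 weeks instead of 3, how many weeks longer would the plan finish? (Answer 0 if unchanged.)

3

Baseline: Excavate→Framing→Siding = 9+8+3 = 20 → 20 weeks.
Siding lies on that path, so at 6 weeks the path becomes 23 weeks.
That remains the longest chain; total 23 weeks.
Change in finish: 23 − 20 = +3 weeks.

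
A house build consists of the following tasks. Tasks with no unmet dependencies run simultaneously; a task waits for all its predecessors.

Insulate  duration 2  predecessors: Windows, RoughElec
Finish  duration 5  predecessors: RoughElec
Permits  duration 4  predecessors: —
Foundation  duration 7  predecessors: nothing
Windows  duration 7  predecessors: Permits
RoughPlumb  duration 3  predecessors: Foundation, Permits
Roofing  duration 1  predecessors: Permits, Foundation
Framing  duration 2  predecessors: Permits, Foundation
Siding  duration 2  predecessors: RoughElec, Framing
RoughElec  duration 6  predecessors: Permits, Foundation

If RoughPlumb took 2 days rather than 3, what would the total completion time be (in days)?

18

Actual critical path: Foundation→RoughElec→Finish = 7+6+5 = 18 ⇒ 18 days.
RoughPlumb has 8 days of float (longest path through it is 10).
No other chain overtakes it, so the finish is 18 days.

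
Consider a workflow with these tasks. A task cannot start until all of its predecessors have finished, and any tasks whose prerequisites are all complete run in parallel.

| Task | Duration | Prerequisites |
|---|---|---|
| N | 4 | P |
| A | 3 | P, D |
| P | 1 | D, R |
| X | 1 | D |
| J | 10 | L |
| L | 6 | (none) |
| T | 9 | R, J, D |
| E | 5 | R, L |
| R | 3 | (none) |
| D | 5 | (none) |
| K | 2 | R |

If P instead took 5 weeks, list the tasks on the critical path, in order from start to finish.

As given, the longest chain is L→J→T = 6+10+9 = 25, so the finish is 25 weeks.
P is off the critical path — its longest chain is 10 weeks, giving 15 of slack.
The critical path is still L→J→T; finish is now 25 weeks.

L, J, T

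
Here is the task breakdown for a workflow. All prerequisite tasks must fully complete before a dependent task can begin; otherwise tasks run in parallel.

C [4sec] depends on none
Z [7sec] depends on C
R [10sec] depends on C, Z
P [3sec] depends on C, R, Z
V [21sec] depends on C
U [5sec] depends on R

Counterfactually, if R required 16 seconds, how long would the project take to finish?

32

The binding path is C→Z→R→U = 4+7+10+5 = 26; finish at 26 seconds.
R is on the critical path; changing it to 16 makes that path 32 seconds.
That remains the longest chain; total 32 seconds.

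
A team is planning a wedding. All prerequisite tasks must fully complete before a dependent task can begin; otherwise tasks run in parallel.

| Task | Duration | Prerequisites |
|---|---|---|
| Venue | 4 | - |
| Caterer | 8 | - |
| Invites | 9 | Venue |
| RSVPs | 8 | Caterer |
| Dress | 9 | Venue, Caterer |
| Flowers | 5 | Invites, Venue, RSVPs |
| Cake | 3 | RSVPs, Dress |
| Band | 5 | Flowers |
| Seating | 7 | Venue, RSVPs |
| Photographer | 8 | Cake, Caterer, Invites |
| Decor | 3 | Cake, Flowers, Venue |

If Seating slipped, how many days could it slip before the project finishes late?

5

Caterer→Dress→Cake→Photographer = 8+9+3+8 = 28 sets the makespan at 28 days.
Longest path through Seating: 23 days (earliest finish 23, latest finish 28).
So Seating can slip 28 − 23 = 5 days.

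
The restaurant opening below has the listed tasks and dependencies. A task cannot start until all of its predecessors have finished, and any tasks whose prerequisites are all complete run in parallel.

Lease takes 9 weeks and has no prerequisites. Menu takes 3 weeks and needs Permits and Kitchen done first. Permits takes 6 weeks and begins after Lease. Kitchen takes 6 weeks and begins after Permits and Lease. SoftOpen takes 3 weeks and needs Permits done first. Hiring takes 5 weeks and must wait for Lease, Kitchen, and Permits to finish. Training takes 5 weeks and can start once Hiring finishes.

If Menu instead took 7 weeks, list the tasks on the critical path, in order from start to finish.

Lease, Permits, Kitchen, Hiring, Training

Baseline: Lease→Permits→Kitchen→Hiring→Training = 9+6+6+5+5 = 31 → 31 weeks.
Menu is off the critical path — its longest chain is 24 weeks, giving 7 of slack.
That remains the longest chain; total 31 weeks.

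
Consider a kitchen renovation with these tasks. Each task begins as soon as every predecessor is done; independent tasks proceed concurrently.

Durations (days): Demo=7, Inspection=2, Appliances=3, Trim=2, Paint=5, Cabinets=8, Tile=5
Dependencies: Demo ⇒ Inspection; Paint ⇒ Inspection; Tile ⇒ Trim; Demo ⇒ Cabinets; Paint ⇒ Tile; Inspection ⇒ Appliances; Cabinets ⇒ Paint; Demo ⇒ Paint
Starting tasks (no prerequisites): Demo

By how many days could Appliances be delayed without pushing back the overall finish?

2

Critical path: Demo→Cabinets→Paint→Tile→Trim = 7+8+5+5+2 = 27, so the finish is 27 days.
Longest path through Appliances: 25 days (earliest finish 25, latest finish 27).
Float = 27 − 25 = 2.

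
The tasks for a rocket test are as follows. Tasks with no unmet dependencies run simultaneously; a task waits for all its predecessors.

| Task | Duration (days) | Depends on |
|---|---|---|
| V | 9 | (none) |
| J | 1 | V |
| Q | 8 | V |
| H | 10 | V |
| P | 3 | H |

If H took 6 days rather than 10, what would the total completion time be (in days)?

18

The binding path is V→H→P = 9+10+3 = 22; finish at 22 days.
H is on the critical path; changing it to 6 makes that path 18 days.
That remains the longest chain; total 18 days.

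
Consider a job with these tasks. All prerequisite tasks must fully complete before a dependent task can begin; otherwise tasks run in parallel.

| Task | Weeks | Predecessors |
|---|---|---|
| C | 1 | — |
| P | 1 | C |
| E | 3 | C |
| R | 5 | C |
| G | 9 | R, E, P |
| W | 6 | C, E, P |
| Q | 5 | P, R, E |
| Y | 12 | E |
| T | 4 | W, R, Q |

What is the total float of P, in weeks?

4

Critical path: C→E→Y = 1+3+12 = 16, so the finish is 16 weeks.
The longest chain containing P totals 12 weeks.
Slack of P = 5 − 1 = 4 weeks.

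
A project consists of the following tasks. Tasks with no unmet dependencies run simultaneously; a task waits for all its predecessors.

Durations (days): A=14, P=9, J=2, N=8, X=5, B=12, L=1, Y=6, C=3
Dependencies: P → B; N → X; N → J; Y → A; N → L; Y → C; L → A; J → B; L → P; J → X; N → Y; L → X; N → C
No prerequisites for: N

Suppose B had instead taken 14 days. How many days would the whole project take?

The binding path is N→L→P→B = 8+1+9+12 = 30; finish at 30 days.
B lies on that path, so at 14 days the path becomes 32 days.
No other chain overtakes it, so the finish is 32 days.

32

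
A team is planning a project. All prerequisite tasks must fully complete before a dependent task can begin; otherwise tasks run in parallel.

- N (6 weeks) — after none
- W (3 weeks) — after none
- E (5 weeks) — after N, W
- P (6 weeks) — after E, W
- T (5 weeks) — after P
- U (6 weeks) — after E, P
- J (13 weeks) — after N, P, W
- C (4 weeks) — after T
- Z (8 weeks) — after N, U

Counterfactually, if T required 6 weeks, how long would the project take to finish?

The binding path is N→E→P→U→Z = 6+5+6+6+8 = 31; finish at 31 weeks.
T has 5 weeks of float (longest path through it is 26).
The critical path is still N→E→P→U→Z; finish is now 31 weeks.

31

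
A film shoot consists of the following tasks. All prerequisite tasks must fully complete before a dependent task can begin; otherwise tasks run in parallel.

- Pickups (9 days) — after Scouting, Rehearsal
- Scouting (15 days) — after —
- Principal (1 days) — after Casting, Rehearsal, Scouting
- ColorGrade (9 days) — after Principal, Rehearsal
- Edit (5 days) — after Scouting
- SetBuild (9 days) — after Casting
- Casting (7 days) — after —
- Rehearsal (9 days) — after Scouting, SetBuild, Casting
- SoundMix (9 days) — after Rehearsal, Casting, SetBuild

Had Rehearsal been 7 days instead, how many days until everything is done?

Baseline: Casting→SetBuild→Rehearsal→Principal→ColorGrade = 7+9+9+1+9 = 35 → 35 days.
Rehearsal lies on that path, so at 7 days the path becomes 33 days.
The critical path is still Casting→SetBuild→Rehearsal→Principal→ColorGrade; finish is now 33 days.

33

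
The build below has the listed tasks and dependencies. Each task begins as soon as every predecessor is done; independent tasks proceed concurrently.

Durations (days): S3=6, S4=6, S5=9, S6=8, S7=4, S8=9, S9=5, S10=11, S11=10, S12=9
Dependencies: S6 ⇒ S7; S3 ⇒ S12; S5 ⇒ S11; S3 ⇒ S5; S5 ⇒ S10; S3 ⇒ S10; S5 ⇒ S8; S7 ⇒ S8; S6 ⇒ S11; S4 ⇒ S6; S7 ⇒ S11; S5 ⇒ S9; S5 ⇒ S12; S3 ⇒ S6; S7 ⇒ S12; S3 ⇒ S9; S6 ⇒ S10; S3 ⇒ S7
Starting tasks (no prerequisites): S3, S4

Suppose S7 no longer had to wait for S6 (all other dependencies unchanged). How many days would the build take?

Original critical path: S3→S6→S7→S11 = 6+8+4+10 = 28 ⇒ 28 days.
Without S6→S7, S7's earliest start moves from 14 to 6.
The longest chain is now S3→S5→S10 = 6+9+11 = 26, so the build takes 26 days.

26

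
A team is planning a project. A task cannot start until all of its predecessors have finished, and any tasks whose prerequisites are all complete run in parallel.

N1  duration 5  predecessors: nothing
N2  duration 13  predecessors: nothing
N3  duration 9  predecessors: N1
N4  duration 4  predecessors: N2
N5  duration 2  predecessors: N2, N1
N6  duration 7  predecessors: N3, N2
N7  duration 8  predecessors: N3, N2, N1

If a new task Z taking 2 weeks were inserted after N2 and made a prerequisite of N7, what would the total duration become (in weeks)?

23

Originally the job takes 22 weeks.
With Z inserted, N7 now waits for max(N3, N2, N1, Z).
New critical path: N2→Z→N7 = 13+2+8 = 23 ⇒ 23 weeks.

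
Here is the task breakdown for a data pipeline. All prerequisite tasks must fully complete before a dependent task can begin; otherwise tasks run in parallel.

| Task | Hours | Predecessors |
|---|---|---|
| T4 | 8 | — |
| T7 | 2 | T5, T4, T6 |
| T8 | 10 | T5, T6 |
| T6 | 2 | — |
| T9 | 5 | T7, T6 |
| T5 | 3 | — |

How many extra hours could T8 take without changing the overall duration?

2

Critical path: T4→T7→T9 = 8+2+5 = 15, so the finish is 15 hours.
Longest path through T8: 13 hours (earliest finish 13, latest finish 15).
Float = 15 − 13 = 2.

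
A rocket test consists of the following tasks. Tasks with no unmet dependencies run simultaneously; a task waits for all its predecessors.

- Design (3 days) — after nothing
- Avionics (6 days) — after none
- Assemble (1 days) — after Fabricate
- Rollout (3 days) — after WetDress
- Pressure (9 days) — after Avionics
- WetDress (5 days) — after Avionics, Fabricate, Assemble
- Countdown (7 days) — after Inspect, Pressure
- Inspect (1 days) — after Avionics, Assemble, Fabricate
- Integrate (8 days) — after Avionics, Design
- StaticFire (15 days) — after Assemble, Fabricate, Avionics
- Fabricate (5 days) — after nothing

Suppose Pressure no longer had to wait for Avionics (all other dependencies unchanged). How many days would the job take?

With the dependency in place, Avionics→Pressure→Countdown = 6+9+7 = 22 sets the finish at 22 days.
Without Avionics→Pressure, Pressure's earliest start moves from 6 to 0.
New critical path: Fabricate→Assemble→StaticFire = 5+1+15 = 21 ⇒ 21 days.

21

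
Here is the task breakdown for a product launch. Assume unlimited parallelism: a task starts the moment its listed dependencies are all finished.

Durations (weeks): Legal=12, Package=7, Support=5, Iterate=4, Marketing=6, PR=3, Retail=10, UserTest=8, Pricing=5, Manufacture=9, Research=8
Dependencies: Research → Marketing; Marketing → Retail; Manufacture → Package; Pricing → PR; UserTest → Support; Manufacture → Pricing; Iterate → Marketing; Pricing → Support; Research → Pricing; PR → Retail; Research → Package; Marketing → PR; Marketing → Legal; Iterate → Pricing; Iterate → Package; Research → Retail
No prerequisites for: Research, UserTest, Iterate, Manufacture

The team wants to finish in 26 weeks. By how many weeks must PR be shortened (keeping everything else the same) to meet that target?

1

Current finish: 27 weeks; target: 26.
PR is on every critical path, so each week cut from PR cuts the finish by one (this holds down to a finish of 26).
Need 27 − 26 = 1 week off PR → PR becomes 2 weeks, finish becomes 26.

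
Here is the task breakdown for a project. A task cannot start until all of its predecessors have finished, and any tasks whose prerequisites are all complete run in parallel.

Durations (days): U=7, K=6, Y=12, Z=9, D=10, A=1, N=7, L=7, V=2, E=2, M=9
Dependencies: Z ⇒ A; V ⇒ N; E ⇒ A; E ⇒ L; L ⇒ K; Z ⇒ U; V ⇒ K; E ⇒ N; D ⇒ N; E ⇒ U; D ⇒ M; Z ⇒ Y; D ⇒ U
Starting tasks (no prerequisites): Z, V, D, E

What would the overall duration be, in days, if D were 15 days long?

24

Critical path before the change: Z→Y = 9+12 = 21 giving 21 days.
D has 2 days of float (longest path through it is 19).
Now D→M = 15+9 = 24 is longest, so the finish becomes 24 days.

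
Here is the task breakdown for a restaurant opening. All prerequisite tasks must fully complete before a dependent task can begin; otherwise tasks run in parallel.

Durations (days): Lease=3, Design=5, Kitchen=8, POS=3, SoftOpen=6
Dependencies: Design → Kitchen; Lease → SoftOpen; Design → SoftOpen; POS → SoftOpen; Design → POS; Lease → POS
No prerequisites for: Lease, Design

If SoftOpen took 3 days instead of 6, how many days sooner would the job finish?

1

Actual critical path: Design→POS→SoftOpen = 5+3+6 = 14 ⇒ 14 days.
SoftOpen is on the critical path; changing it to 3 makes that path 11 days.
New critical path: Design→Kitchen = 5+8 = 13 ⇒ 13 days.
Change in finish: 13 − 14 = -1 days.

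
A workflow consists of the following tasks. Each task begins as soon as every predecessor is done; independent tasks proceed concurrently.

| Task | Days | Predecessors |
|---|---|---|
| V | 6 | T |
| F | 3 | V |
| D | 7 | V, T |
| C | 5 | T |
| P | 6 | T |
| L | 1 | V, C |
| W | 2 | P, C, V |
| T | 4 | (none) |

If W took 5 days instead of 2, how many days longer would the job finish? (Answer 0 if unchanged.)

As given, the longest chain is T→V→D = 4+6+7 = 17, so the finish is 17 days.
W is off the critical path — its longest chain is 12 days, giving 5 of slack.
That remains the longest chain; total 17 days.
Change in finish: 17 − 17 = +0 days.

0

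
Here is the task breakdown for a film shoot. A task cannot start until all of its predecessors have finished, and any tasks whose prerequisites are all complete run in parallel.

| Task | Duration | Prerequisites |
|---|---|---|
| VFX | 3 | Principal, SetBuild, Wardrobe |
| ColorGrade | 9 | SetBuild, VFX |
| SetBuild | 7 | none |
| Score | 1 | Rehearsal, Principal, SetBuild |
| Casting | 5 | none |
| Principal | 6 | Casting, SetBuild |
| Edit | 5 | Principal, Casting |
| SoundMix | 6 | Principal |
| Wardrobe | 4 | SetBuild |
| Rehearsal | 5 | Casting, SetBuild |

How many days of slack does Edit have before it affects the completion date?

SetBuild→Principal→VFX→ColorGrade = 7+6+3+9 = 25 sets the makespan at 25 days.
Edit finishes as early as 18 and must finish by 25.
Slack of Edit = 20 − 13 = 7 days.

7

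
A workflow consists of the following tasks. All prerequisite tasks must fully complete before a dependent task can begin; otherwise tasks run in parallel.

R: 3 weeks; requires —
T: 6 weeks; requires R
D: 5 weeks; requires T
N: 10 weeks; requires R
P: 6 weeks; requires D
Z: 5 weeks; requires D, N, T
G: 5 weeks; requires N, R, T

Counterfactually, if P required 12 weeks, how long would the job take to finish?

Critical path before the change: R→T→D→P = 3+6+5+6 = 20 giving 20 weeks.
Since P is critical, the +6 change carries straight to that chain (now 26 weeks).
That remains the longest chain; total 26 weeks.

26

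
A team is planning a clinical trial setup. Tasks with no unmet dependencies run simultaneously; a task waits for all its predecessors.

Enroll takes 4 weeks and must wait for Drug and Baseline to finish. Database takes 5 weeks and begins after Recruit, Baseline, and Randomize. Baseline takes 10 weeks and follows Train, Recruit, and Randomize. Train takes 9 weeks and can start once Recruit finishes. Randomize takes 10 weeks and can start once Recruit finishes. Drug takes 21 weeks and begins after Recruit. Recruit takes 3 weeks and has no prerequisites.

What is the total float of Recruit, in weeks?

0

Critical path: Recruit→Randomize→Baseline→Database = 3+10+10+5 = 28, so the finish is 28 weeks.
Recruit finishes as early as 3 and must finish by 3.
So Recruit can slip 3 − 3 = 0 weeks.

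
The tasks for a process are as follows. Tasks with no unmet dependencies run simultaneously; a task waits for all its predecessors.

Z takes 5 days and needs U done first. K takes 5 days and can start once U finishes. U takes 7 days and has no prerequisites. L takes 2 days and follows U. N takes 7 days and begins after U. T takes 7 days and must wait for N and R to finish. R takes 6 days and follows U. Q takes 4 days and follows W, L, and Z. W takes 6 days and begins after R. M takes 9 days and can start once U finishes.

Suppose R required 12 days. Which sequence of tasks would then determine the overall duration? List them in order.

U, R, W, Q

The binding path is U→R→W→Q = 7+6+6+4 = 23; finish at 23 days.
Since R is critical, the +6 change carries straight to that chain (now 29 days).
No other chain overtakes it, so the finish is 29 days.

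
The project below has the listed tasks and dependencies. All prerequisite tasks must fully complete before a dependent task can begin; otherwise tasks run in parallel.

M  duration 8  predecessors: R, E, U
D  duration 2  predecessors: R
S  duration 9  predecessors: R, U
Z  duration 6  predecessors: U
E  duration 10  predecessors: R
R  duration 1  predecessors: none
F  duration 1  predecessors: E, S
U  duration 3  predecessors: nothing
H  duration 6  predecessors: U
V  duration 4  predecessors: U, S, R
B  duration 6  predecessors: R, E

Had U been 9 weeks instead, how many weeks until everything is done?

Baseline: R→E→M = 1+10+8 = 19 → 19 weeks.
U is off the critical path — its longest chain is 16 weeks, giving 3 of slack.
New critical path: U→S→V = 9+9+4 = 22 ⇒ 22 weeks.

22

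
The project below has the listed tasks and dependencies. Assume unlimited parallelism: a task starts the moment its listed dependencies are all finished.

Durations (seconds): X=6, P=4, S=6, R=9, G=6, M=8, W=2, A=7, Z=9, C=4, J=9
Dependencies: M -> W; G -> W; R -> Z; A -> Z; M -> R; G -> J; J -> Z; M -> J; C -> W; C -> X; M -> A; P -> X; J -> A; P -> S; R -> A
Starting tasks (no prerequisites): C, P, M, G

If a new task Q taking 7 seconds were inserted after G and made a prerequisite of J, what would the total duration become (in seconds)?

38

Originally the plan takes 33 seconds.
With Q inserted, J now waits for max(M, G, Q).
New critical path: G→Q→J→A→Z = 6+7+9+7+9 = 38 ⇒ 38 seconds.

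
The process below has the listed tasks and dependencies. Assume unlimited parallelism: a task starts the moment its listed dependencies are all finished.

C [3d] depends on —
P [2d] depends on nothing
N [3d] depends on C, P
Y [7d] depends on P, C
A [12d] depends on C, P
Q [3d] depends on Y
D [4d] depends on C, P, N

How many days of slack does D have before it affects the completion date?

5

C→A = 3+12 = 15 sets the makespan at 15 days.
D finishes as early as 10 and must finish by 15.
Slack of D = 11 − 6 = 5 days.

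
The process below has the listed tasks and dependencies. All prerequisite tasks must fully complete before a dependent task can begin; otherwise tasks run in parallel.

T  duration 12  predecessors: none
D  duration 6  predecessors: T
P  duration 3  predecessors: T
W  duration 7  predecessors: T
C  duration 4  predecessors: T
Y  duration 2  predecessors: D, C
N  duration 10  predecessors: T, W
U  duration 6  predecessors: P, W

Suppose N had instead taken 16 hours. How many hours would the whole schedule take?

35

The binding path is T→W→N = 12+7+10 = 29; finish at 29 hours.
N lies on that path, so at 16 hours the path becomes 35 hours.
That remains the longest chain; total 35 hours.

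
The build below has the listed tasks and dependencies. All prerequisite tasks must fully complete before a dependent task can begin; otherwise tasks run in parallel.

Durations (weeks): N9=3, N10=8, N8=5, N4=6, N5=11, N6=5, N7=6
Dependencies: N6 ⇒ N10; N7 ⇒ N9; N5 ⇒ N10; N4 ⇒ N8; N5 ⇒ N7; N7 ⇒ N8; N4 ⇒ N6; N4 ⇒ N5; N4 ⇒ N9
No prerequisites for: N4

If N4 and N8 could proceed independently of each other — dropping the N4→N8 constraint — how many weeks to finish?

28

Original critical path: N4→N5→N7→N8 = 6+11+6+5 = 28 ⇒ 28 weeks.
Dropping N4→N8 doesn't change N8's earliest start (23); another predecessor still binds.
The longest chain is now N4→N5→N7→N8 = 6+11+6+5 = 28, so the plan takes 28 weeks.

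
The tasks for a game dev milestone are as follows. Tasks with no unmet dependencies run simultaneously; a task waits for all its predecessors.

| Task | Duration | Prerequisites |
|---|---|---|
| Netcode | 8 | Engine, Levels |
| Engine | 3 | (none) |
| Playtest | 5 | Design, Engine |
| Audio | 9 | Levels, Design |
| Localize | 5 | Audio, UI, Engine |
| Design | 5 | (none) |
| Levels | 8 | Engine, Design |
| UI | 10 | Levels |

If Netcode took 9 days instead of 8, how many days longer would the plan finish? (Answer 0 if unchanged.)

0

Critical path before the change: Design→Levels→UI→Localize = 5+8+10+5 = 28 giving 28 days.
Netcode is off the critical path — its longest chain is 21 days, giving 7 of slack.
That remains the longest chain; total 28 days.
Change in finish: 28 − 28 = +0 days.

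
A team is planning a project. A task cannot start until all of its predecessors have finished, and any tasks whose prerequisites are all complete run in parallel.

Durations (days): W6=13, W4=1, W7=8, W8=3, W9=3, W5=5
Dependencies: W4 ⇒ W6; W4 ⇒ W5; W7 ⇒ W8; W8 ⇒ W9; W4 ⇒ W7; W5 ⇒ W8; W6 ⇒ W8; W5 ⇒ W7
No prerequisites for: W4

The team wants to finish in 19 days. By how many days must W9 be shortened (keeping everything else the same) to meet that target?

Current finish: 20 days; target: 19.
W9 is on every critical path, so each day cut from W9 cuts the finish by one (this holds down to a finish of 18).
Need 20 − 19 = 1 day off W9 → W9 becomes 2 days, finish becomes 19.

1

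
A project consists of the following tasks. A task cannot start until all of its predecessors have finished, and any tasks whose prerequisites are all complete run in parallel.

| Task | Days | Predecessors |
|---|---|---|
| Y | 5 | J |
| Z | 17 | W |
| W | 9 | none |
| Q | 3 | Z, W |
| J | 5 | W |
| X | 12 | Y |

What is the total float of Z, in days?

2

Critical path: W→J→Y→X = 9+5+5+12 = 31, so the finish is 31 days.
Longest path through Z: 29 days (earliest finish 26, latest finish 28).
So Z can slip 28 − 26 = 2 days.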